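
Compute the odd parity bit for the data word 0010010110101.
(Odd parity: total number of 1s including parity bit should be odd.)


Number of 1s in data: 6
Parity bit: 1

1


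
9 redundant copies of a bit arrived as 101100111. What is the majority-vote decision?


Ones: 6 out of 9
Threshold: 5

1 (6/9 voted 1)


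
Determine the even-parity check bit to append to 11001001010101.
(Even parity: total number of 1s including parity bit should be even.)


Number of 1s in data: 7
Parity bit: 1

1


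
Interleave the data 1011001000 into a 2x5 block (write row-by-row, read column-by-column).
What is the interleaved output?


Matrix:
  10110
  01000
Read columns: 1001101000

1001101000


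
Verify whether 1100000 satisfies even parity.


Number of 1s: 2

Yes, parity is correct (2 ones)


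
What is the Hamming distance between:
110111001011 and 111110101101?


XOR: 001001100110
Count of 1s: 5

5


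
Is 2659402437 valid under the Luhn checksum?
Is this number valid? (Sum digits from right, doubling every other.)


Luhn sum = 49
49 mod 10 = 9

Invalid (Luhn sum mod 10 = 9)


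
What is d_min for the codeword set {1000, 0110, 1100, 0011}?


Comparing all pairs, minimum distance: 1
Can detect 0 errors, correct 0 errors

1


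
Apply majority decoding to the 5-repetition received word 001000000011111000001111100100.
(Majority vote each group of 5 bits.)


Groups: 00100, 00000, 11111, 00000, 11111, 00100
Majority votes: 001010

001010


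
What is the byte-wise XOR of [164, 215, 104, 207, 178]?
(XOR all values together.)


XOR chain: 164 ^ 215 ^ 104 ^ 207 ^ 178 = 102

102


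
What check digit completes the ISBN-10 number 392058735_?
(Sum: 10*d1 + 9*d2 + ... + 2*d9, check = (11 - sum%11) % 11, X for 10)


Weighted sum: 244
244 mod 11 = 2

Check digit: 9


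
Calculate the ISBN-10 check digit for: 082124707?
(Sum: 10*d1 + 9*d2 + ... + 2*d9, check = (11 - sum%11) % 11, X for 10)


Weighted sum: 169
169 mod 11 = 4

Check digit: 7


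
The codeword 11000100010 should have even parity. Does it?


Number of 1s: 4

Yes, parity is correct (4 ones)


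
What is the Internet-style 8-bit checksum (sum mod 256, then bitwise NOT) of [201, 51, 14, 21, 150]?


Sum = 437 mod 256 = 181
Complement = 74

74


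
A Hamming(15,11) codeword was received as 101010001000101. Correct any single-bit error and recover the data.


Syndrome = 12: error at position 12

Data: 11001001101 (corrected bit 12)


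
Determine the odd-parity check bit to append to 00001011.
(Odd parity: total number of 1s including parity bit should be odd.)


Number of 1s in data: 3
Parity bit: 0

0


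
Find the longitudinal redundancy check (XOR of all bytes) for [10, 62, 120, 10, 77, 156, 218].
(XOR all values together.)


XOR chain: 10 ^ 62 ^ 120 ^ 10 ^ 77 ^ 156 ^ 218 = 77

77


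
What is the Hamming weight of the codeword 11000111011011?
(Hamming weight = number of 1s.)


Counting 1s in 11000111011011

9


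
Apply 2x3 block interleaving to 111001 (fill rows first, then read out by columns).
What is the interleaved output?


Matrix:
  111
  001
Read columns: 101011

101011


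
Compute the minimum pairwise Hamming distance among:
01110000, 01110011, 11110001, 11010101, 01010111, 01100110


Comparing all pairs, minimum distance: 2
Can detect 1 errors, correct 0 errors

2


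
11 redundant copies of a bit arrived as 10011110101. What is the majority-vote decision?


Ones: 7 out of 11
Threshold: 6

1 (7/11 voted 1)


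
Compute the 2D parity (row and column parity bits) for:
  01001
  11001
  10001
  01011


Row parities: 0101
Column parities: 01010

Row P: 0101, Col P: 01010, Corner: 0


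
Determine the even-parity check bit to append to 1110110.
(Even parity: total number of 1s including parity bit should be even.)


Number of 1s in data: 5
Parity bit: 1

1


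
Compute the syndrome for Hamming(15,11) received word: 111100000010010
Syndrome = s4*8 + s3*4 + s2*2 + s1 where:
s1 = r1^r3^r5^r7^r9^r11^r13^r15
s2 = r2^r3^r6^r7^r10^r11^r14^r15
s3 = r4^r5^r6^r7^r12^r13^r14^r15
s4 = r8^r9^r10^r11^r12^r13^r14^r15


s1=1, s2=0, s3=0, s4=0

Syndrome = 1 (error at position 1)


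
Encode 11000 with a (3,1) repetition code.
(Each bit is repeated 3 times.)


Each bit -> 3 copies

111111000000000


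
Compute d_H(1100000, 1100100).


XOR: 0000100
Count of 1s: 1

1


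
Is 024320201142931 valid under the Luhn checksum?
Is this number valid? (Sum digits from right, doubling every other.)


Luhn sum = 45
45 mod 10 = 5

Invalid (Luhn sum mod 10 = 5)


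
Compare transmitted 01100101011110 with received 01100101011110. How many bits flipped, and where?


XOR: 00000000000000

0 errors (received matches sent)


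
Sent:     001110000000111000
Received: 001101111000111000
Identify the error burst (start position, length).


XOR: 000011111000000000

Burst at position 4, length 5


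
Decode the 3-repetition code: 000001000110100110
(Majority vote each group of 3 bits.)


Groups: 000, 001, 000, 110, 100, 110
Majority votes: 000101

000101


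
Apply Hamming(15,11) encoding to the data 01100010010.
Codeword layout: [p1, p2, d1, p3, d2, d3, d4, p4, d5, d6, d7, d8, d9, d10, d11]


Parity bits: p1=0, p2=1, p3=1, p4=0

010111000010010


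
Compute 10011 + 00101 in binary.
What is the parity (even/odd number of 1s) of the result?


10011 = 19
00101 = 5
Sum = 24 = 11000
1s count = 2

even parity (2 ones in 11000)


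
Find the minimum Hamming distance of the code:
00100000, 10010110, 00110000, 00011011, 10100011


Comparing all pairs, minimum distance: 1
Can detect 0 errors, correct 0 errors

1


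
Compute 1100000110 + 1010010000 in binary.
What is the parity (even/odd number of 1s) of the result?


1100000110 = 774
1010010000 = 656
Sum = 1430 = 10110010110
1s count = 6

even parity (6 ones in 10110010110)


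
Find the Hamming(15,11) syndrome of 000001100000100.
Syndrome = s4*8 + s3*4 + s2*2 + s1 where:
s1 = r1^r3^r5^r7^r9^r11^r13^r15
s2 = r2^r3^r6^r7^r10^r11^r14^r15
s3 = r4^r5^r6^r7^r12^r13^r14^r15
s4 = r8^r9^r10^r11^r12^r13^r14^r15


s1=0, s2=0, s3=1, s4=1

Syndrome = 12 (error at position 12)


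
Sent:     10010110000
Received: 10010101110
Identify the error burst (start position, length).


XOR: 00000011110

Burst at position 6, length 4


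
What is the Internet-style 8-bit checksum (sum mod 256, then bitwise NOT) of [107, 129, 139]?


Sum = 375 mod 256 = 119
Complement = 136

136


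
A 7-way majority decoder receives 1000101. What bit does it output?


Ones: 3 out of 7
Threshold: 4

0 (3/7 voted 1)


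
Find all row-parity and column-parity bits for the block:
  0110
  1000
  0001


Row parities: 011
Column parities: 1111

Row P: 011, Col P: 1111, Corner: 0


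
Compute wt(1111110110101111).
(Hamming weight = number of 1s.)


Counting 1s in 1111110110101111

13


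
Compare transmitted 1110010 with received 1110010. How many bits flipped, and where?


XOR: 0000000

0 errors (received matches sent)


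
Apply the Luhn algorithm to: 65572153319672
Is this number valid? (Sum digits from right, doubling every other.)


Luhn sum = 54
54 mod 10 = 4

Invalid (Luhn sum mod 10 = 4)


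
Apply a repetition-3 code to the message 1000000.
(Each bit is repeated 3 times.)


Each bit -> 3 copies

111000000000000000000


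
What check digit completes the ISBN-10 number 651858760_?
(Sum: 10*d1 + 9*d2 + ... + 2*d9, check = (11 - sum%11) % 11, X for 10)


Weighted sum: 285
285 mod 11 = 10

Check digit: 1


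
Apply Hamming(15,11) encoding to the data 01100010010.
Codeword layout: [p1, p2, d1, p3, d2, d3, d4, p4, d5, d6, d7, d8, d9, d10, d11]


Parity bits: p1=0, p2=1, p3=1, p4=0

010111000010010


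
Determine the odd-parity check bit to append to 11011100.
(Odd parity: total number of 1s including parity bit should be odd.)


Number of 1s in data: 5
Parity bit: 0

0


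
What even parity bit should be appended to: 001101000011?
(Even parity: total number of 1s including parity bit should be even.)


Number of 1s in data: 5
Parity bit: 1

1


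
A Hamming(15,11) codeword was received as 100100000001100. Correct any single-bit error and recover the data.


Syndrome = 4: error at position 4

Data: 00000001100 (corrected bit 4)


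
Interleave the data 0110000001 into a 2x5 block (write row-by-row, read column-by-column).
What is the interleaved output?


Matrix:
  01100
  00001
Read columns: 0010100001

0010100001


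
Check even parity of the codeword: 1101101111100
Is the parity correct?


Number of 1s: 9

No, parity error (9 ones)


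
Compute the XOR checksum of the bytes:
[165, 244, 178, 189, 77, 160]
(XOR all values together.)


XOR chain: 165 ^ 244 ^ 178 ^ 189 ^ 77 ^ 160 = 179

179


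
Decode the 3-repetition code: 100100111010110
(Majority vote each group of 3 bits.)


Groups: 100, 100, 111, 010, 110
Majority votes: 00101

00101


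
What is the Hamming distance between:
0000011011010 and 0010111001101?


XOR: 0010100010111
Count of 1s: 6

6


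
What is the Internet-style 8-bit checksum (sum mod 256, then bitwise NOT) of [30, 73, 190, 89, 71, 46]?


Sum = 499 mod 256 = 243
Complement = 12

12


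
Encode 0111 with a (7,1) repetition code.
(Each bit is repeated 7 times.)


Each bit -> 7 copies

0000000111111111111111111111


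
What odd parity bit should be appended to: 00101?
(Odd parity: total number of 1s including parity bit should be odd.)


Number of 1s in data: 2
Parity bit: 1

1


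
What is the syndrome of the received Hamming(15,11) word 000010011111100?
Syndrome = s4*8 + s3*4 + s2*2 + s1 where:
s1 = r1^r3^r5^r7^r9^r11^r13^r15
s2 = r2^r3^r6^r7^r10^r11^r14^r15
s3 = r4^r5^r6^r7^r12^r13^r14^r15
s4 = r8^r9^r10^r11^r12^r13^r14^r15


s1=0, s2=0, s3=1, s4=0

Syndrome = 4 (error at position 4)


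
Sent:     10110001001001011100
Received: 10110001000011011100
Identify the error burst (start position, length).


XOR: 00000000001010000000

Burst at position 10, length 3


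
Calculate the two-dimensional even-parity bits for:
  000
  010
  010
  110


Row parities: 0110
Column parities: 110

Row P: 0110, Col P: 110, Corner: 0


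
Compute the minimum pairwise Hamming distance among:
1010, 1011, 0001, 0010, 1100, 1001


Comparing all pairs, minimum distance: 1
Can detect 0 errors, correct 0 errors

1


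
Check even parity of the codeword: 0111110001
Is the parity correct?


Number of 1s: 6

Yes, parity is correct (6 ones)


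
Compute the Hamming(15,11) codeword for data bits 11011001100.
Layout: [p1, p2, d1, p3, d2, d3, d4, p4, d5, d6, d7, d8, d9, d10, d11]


Parity bits: p1=1, p2=0, p3=0, p4=1

101010111001100


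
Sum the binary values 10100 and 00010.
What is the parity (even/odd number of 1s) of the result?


10100 = 20
00010 = 2
Sum = 22 = 10110
1s count = 3

odd parity (3 ones in 10110)


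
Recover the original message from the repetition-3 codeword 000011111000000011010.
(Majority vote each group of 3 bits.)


Groups: 000, 011, 111, 000, 000, 011, 010
Majority votes: 0110010

0110010


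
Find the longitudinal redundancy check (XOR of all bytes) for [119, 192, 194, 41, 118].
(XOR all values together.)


XOR chain: 119 ^ 192 ^ 194 ^ 41 ^ 118 = 42

42


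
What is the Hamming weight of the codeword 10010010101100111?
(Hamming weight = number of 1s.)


Counting 1s in 10010010101100111

9


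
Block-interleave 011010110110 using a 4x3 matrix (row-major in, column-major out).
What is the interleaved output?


Matrix:
  011
  010
  110
  110
Read columns: 001111111000

001111111000


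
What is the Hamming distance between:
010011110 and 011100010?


XOR: 001111100
Count of 1s: 5

5


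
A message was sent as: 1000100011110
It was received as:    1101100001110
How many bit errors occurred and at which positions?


XOR: 0101000010000

3 error(s) at position(s): 1, 3, 8


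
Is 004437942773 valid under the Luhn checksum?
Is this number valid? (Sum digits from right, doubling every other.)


Luhn sum = 57
57 mod 10 = 7

Invalid (Luhn sum mod 10 = 7)


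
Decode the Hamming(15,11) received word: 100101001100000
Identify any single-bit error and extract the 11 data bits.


Syndrome = 0: no error detected

Data: 00101100000 (no errors)


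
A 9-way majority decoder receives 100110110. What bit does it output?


Ones: 5 out of 9
Threshold: 5

1 (5/9 voted 1)


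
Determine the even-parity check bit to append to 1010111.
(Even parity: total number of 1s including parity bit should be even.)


Number of 1s in data: 5
Parity bit: 1

1


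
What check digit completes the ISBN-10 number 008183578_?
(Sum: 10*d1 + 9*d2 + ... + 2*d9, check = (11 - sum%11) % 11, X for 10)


Weighted sum: 191
191 mod 11 = 4

Check digit: 7


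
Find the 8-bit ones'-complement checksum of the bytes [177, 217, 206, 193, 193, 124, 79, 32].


Sum = 1221 mod 256 = 197
Complement = 58

58


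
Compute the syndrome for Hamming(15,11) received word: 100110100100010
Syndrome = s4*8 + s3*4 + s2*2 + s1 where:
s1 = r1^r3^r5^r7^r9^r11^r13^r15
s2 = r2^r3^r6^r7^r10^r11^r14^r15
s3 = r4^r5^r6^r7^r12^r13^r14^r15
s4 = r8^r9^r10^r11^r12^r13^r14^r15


s1=1, s2=1, s3=0, s4=0

Syndrome = 3 (error at position 3)


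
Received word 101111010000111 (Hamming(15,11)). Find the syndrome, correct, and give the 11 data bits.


Syndrome = 1: error at position 1

Data: 11100000111 (corrected bit 1)


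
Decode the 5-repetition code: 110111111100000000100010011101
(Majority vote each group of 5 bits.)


Groups: 11011, 11111, 00000, 00010, 00100, 11101
Majority votes: 110001

110001


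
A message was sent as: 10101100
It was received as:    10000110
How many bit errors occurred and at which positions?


XOR: 00101010

3 error(s) at position(s): 2, 4, 6


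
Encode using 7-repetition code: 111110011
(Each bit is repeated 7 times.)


Each bit -> 7 copies

111111111111111111111111111111111110000000000000011111111111111


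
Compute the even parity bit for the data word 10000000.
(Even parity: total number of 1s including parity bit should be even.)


Number of 1s in data: 1
Parity bit: 1

1


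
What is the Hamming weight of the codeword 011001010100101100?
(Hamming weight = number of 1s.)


Counting 1s in 011001010100101100

8


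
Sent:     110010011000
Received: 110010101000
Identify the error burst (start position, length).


XOR: 000000110000

Burst at position 6, length 2


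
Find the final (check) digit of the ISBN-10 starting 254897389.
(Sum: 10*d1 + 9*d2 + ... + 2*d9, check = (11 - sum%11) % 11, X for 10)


Weighted sum: 296
296 mod 11 = 10

Check digit: 1


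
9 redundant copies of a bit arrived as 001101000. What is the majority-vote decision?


Ones: 3 out of 9
Threshold: 5

0 (3/9 voted 1)


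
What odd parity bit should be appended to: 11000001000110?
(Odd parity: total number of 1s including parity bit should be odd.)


Number of 1s in data: 5
Parity bit: 0

0


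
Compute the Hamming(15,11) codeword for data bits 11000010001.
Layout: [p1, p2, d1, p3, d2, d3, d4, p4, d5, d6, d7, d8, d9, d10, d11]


Parity bits: p1=0, p2=1, p3=0, p4=0

011010000010001


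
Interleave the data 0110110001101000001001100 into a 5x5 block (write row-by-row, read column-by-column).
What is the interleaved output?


Matrix:
  01101
  10001
  10100
  00010
  01100
Read columns: 0110010001101010001011000

0110010001101010001011000


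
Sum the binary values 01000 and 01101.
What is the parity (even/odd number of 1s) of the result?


01000 = 8
01101 = 13
Sum = 21 = 10101
1s count = 3

odd parity (3 ones in 10101)


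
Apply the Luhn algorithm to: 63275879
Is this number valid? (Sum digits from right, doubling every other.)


Luhn sum = 40
40 mod 10 = 0

Valid (Luhn sum mod 10 = 0)


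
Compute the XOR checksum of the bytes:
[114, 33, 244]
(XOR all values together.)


XOR chain: 114 ^ 33 ^ 244 = 167

167


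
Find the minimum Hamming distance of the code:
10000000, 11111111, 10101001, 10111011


Comparing all pairs, minimum distance: 2
Can detect 1 errors, correct 0 errors

2


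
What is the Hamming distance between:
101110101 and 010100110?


XOR: 111010011
Count of 1s: 6

6


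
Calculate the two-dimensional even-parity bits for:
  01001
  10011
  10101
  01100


Row parities: 0110
Column parities: 00011

Row P: 0110, Col P: 00011, Corner: 0


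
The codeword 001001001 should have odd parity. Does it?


Number of 1s: 3

Yes, parity is correct (3 ones)


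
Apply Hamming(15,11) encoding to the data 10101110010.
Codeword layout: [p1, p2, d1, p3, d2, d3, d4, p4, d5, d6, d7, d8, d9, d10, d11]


Parity bits: p1=1, p2=1, p3=0, p4=0

111001001110010


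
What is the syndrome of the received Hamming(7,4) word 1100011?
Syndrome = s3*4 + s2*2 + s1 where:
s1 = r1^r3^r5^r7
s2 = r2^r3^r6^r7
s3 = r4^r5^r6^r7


s1=0, s2=1, s3=0

Syndrome = 2 (error at position 2)


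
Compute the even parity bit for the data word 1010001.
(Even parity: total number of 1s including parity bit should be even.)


Number of 1s in data: 3
Parity bit: 1

1


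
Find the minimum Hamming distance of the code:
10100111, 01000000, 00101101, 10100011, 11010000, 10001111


Comparing all pairs, minimum distance: 1
Can detect 0 errors, correct 0 errors

1


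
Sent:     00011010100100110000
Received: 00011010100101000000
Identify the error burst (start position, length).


XOR: 00000000000001110000

Burst at position 13, length 3


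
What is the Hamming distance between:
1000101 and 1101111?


XOR: 0101010
Count of 1s: 3

3


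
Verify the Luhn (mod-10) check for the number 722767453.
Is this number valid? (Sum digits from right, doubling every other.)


Luhn sum = 37
37 mod 10 = 7

Invalid (Luhn sum mod 10 = 7)


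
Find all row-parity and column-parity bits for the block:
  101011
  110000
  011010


Row parities: 001
Column parities: 000001

Row P: 001, Col P: 000001, Corner: 1


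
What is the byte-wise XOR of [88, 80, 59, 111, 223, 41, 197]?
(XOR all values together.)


XOR chain: 88 ^ 80 ^ 59 ^ 111 ^ 223 ^ 41 ^ 197 = 111

111


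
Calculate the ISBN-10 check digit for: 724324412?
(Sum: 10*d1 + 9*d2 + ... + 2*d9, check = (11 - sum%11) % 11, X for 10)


Weighted sum: 196
196 mod 11 = 9

Check digit: 2


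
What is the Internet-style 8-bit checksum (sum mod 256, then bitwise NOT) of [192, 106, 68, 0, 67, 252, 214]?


Sum = 899 mod 256 = 131
Complement = 124

124


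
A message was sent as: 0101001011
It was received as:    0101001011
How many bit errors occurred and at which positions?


XOR: 0000000000

0 errors (received matches sent)


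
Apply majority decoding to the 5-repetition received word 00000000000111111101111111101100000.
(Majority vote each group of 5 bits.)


Groups: 00000, 00000, 01111, 11101, 11111, 11011, 00000
Majority votes: 0011110

0011110


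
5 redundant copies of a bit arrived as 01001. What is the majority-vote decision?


Ones: 2 out of 5
Threshold: 3

0 (2/5 voted 1)


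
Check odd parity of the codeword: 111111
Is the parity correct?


Number of 1s: 6

No, parity error (6 ones)


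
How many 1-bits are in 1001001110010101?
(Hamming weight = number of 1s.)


Counting 1s in 1001001110010101

8


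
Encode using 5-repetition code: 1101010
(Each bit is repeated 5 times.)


Each bit -> 5 copies

11111111110000011111000001111100000


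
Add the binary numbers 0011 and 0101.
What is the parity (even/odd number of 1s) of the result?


0011 = 3
0101 = 5
Sum = 8 = 1000
1s count = 1

odd parity (1 ones in 1000)


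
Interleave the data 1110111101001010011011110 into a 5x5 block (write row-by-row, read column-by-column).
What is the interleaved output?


Matrix:
  11101
  11101
  00101
  00110
  11110
Read columns: 1100111001111110001111100

1100111001111110001111100


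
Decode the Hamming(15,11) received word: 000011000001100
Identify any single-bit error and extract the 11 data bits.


Syndrome = 2: error at position 2

Data: 01100001100 (corrected bit 2)


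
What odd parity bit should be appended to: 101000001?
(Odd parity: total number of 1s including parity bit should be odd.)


Number of 1s in data: 3
Parity bit: 0

0


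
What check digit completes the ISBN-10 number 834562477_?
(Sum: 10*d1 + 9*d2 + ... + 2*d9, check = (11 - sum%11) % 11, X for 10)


Weighted sum: 271
271 mod 11 = 7

Check digit: 4


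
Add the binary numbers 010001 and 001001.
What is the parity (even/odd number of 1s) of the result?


010001 = 17
001001 = 9
Sum = 26 = 11010
1s count = 3

odd parity (3 ones in 11010)


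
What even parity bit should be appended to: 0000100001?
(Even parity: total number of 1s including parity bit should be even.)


Number of 1s in data: 2
Parity bit: 0

0


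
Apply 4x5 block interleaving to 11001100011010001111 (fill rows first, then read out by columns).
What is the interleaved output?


Matrix:
  11001
  10001
  10100
  01111
Read columns: 11101001001100011101

11101001001100011101


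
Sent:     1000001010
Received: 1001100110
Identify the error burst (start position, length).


XOR: 0001101100

Burst at position 3, length 5


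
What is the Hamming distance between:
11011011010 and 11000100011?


XOR: 00011111001
Count of 1s: 6

6


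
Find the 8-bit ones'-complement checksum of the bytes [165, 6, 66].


Sum = 237 mod 256 = 237
Complement = 18

18


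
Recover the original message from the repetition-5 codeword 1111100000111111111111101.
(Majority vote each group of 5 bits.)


Groups: 11111, 00000, 11111, 11111, 11101
Majority votes: 10111

10111


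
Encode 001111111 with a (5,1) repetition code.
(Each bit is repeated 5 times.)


Each bit -> 5 copies

000000000011111111111111111111111111111111111


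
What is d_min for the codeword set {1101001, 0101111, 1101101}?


Comparing all pairs, minimum distance: 1
Can detect 0 errors, correct 0 errors

1


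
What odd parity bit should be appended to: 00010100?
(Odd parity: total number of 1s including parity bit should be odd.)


Number of 1s in data: 2
Parity bit: 1

1


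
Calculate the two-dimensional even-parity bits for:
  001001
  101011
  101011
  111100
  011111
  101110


Row parities: 000010
Column parities: 000100

Row P: 000010, Col P: 000100, Corner: 1


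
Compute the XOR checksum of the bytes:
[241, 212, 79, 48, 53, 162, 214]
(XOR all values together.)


XOR chain: 241 ^ 212 ^ 79 ^ 48 ^ 53 ^ 162 ^ 214 = 27

27


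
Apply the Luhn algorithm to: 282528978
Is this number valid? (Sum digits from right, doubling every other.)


Luhn sum = 43
43 mod 10 = 3

Invalid (Luhn sum mod 10 = 3)


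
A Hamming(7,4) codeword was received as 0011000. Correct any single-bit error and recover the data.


Syndrome = 7: error at position 7

Data: 1001 (corrected bit 7)


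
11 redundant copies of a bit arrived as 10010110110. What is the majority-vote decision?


Ones: 6 out of 11
Threshold: 6

1 (6/11 voted 1)


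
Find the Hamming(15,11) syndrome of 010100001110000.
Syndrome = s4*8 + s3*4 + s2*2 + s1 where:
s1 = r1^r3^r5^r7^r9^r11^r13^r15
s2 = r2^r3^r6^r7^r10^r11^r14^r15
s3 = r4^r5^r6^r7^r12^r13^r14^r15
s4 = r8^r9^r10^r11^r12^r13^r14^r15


s1=0, s2=1, s3=1, s4=1

Syndrome = 14 (error at position 14)


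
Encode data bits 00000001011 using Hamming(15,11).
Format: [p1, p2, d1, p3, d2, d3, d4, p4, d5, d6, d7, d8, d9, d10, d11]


Parity bits: p1=1, p2=0, p3=1, p4=1

100100010001011


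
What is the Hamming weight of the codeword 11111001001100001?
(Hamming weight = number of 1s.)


Counting 1s in 11111001001100001

9


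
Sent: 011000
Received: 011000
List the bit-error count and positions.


XOR: 000000

0 errors (received matches sent)


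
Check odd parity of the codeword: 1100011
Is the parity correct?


Number of 1s: 4

No, parity error (4 ones)


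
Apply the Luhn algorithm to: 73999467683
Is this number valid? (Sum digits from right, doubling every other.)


Luhn sum = 75
75 mod 10 = 5

Invalid (Luhn sum mod 10 = 5)


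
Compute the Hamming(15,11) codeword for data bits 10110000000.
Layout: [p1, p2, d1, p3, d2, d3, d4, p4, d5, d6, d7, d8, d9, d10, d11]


Parity bits: p1=0, p2=1, p3=0, p4=0

011001100000000


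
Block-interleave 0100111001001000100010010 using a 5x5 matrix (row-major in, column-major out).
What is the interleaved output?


Matrix:
  01001
  11001
  00100
  01000
  10010
Read columns: 0100111010001000000111000

0100111010001000000111000


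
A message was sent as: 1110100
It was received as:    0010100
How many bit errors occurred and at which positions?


XOR: 1100000

2 error(s) at position(s): 0, 1


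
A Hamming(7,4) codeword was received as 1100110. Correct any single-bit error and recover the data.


Syndrome = 0: no error detected

Data: 0110 (no errors)


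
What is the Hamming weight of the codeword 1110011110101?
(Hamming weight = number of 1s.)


Counting 1s in 1110011110101

9


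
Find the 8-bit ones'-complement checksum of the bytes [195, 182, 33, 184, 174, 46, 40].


Sum = 854 mod 256 = 86
Complement = 169

169


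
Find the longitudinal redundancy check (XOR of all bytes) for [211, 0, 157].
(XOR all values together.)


XOR chain: 211 ^ 0 ^ 157 = 78

78


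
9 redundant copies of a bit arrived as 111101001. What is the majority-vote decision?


Ones: 6 out of 9
Threshold: 5

1 (6/9 voted 1)


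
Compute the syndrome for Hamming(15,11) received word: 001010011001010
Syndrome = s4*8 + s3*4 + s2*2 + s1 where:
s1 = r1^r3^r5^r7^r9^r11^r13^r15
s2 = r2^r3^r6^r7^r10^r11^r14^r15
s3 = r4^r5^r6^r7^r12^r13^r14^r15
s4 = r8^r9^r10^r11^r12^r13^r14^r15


s1=1, s2=0, s3=1, s4=0

Syndrome = 5 (error at position 5)


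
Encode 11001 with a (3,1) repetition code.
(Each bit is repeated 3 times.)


Each bit -> 3 copies

111111000000111


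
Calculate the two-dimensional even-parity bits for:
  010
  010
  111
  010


Row parities: 1111
Column parities: 101

Row P: 1111, Col P: 101, Corner: 0


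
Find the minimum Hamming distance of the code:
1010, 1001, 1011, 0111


Comparing all pairs, minimum distance: 1
Can detect 0 errors, correct 0 errors

1


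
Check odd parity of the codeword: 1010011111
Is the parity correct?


Number of 1s: 7

Yes, parity is correct (7 ones)


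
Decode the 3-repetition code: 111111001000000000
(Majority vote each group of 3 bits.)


Groups: 111, 111, 001, 000, 000, 000
Majority votes: 110000

110000


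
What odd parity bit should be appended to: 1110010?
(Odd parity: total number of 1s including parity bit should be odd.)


Number of 1s in data: 4
Parity bit: 1

1


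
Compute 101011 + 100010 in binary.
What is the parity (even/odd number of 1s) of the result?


101011 = 43
100010 = 34
Sum = 77 = 1001101
1s count = 4

even parity (4 ones in 1001101)


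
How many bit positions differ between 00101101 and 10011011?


XOR: 10110110
Count of 1s: 5

5


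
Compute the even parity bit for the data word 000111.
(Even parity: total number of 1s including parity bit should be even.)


Number of 1s in data: 3
Parity bit: 1

1


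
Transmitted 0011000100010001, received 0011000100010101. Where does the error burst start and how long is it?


XOR: 0000000000000100

Burst at position 13, length 1


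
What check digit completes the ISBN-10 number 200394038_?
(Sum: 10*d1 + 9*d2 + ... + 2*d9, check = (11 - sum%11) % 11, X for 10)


Weighted sum: 140
140 mod 11 = 8

Check digit: 3


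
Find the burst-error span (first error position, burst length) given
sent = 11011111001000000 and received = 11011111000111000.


XOR: 00000000001111000

Burst at position 10, length 4


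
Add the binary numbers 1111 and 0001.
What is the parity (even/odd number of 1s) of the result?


1111 = 15
0001 = 1
Sum = 16 = 10000
1s count = 1

odd parity (1 ones in 10000)


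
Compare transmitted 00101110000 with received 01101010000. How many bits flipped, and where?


XOR: 01000100000

2 error(s) at position(s): 1, 5


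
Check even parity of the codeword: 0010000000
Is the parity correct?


Number of 1s: 1

No, parity error (1 ones)


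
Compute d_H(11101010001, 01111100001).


XOR: 10010110000
Count of 1s: 4

4


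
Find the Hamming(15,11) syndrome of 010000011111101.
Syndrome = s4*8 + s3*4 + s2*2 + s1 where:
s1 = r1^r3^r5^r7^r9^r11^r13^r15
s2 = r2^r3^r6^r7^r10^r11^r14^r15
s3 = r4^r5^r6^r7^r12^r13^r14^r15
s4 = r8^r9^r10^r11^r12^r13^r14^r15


s1=0, s2=0, s3=1, s4=1

Syndrome = 12 (error at position 12)


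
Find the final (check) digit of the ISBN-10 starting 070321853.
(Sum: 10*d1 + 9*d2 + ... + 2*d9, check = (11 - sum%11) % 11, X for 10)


Weighted sum: 154
154 mod 11 = 0

Check digit: 0


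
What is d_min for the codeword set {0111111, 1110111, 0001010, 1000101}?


Comparing all pairs, minimum distance: 2
Can detect 1 errors, correct 0 errors

2


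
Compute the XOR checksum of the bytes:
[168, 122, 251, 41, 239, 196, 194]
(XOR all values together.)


XOR chain: 168 ^ 122 ^ 251 ^ 41 ^ 239 ^ 196 ^ 194 = 233

233


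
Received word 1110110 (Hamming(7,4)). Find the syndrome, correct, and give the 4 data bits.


Syndrome = 3: error at position 3

Data: 0110 (corrected bit 3)


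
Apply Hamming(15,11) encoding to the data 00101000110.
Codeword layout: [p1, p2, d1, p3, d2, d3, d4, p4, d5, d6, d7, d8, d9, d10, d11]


Parity bits: p1=0, p2=0, p3=1, p4=1

000101011000110


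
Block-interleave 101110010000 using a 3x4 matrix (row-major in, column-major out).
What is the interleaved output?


Matrix:
  1011
  1001
  0000
Read columns: 110000100110

110000100110


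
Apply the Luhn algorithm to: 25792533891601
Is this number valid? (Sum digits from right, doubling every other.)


Luhn sum = 66
66 mod 10 = 6

Invalid (Luhn sum mod 10 = 6)


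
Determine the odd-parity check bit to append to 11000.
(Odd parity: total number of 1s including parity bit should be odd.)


Number of 1s in data: 2
Parity bit: 1

1


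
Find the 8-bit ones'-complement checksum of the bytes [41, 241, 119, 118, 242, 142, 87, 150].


Sum = 1140 mod 256 = 116
Complement = 139

139


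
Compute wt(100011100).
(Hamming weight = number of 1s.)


Counting 1s in 100011100

4


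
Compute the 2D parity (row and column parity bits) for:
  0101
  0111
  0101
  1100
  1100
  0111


Row parities: 010001
Column parities: 0000

Row P: 010001, Col P: 0000, Corner: 0


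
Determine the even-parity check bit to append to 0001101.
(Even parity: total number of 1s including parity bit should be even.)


Number of 1s in data: 3
Parity bit: 1

1


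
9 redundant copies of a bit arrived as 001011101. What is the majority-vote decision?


Ones: 5 out of 9
Threshold: 5

1 (5/9 voted 1)


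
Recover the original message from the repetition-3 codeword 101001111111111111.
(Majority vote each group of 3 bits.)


Groups: 101, 001, 111, 111, 111, 111
Majority votes: 101111

101111


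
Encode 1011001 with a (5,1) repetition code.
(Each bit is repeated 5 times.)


Each bit -> 5 copies

11111000001111111111000000000011111


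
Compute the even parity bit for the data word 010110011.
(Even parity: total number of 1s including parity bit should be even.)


Number of 1s in data: 5
Parity bit: 1

1


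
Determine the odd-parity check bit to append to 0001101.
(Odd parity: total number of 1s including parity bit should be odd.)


Number of 1s in data: 3
Parity bit: 0

0


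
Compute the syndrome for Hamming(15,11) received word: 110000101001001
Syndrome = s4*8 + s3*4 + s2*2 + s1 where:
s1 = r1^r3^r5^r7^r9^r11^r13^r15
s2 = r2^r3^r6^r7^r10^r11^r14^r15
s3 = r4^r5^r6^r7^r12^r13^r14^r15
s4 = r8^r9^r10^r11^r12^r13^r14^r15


s1=0, s2=1, s3=1, s4=1

Syndrome = 14 (error at position 14)


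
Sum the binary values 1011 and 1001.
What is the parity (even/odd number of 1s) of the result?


1011 = 11
1001 = 9
Sum = 20 = 10100
1s count = 2

even parity (2 ones in 10100)


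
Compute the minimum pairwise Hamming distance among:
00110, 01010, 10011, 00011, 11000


Comparing all pairs, minimum distance: 1
Can detect 0 errors, correct 0 errors

1


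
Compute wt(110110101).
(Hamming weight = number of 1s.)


Counting 1s in 110110101

6


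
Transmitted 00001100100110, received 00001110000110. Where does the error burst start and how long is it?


XOR: 00000010100000

Burst at position 6, length 3


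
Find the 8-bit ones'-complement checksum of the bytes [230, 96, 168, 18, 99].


Sum = 611 mod 256 = 99
Complement = 156

156


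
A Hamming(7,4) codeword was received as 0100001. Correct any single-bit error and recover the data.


Syndrome = 5: error at position 5

Data: 0101 (corrected bit 5)


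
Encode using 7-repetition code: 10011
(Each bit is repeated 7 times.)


Each bit -> 7 copies

11111110000000000000011111111111111


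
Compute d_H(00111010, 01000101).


XOR: 01111111
Count of 1s: 7

7


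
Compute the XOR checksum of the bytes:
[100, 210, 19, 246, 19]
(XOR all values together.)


XOR chain: 100 ^ 210 ^ 19 ^ 246 ^ 19 = 64

64


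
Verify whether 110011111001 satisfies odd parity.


Number of 1s: 8

No, parity error (8 ones)


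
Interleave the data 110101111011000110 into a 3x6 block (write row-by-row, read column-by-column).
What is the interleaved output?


Matrix:
  110101
  111011
  000110
Read columns: 110110010101011110

110110010101011110


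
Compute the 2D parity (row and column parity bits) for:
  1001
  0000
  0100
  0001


Row parities: 0011
Column parities: 1100

Row P: 0011, Col P: 1100, Corner: 0


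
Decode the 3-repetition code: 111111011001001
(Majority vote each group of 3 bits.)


Groups: 111, 111, 011, 001, 001
Majority votes: 11100

11100


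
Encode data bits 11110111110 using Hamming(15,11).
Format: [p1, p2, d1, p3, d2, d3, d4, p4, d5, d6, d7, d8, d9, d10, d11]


Parity bits: p1=1, p2=0, p3=0, p4=1

101011110111110


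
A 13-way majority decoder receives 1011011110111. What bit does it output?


Ones: 10 out of 13
Threshold: 7

1 (10/13 voted 1)


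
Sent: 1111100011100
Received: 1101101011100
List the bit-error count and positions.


XOR: 0010001000000

2 error(s) at position(s): 2, 6


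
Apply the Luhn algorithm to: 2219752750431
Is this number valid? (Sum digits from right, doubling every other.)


Luhn sum = 47
47 mod 10 = 7

Invalid (Luhn sum mod 10 = 7)


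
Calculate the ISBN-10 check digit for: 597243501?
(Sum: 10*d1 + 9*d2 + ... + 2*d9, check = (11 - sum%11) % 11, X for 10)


Weighted sum: 262
262 mod 11 = 9

Check digit: 2


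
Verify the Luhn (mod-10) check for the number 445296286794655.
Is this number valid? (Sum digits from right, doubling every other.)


Luhn sum = 82
82 mod 10 = 2

Invalid (Luhn sum mod 10 = 2)


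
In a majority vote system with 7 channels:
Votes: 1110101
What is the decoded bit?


Ones: 5 out of 7
Threshold: 4

1 (5/7 voted 1)


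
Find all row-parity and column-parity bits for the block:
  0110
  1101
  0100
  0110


Row parities: 0110
Column parities: 1001

Row P: 0110, Col P: 1001, Corner: 0


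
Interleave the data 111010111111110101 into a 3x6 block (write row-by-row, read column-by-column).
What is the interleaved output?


Matrix:
  111010
  111111
  110101
Read columns: 111111110011110011

111111110011110011


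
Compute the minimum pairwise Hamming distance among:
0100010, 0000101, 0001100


Comparing all pairs, minimum distance: 2
Can detect 1 errors, correct 0 errors

2


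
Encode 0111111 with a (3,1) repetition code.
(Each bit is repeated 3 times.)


Each bit -> 3 copies

000111111111111111111


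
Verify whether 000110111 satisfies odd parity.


Number of 1s: 5

Yes, parity is correct (5 ones)


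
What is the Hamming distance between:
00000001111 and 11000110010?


XOR: 11000111101
Count of 1s: 7

7


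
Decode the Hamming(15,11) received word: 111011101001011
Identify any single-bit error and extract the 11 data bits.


Syndrome = 0: no error detected

Data: 11111001011 (no errors)


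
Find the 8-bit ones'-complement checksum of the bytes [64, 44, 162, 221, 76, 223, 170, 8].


Sum = 968 mod 256 = 200
Complement = 55

55


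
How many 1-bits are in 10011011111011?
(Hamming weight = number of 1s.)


Counting 1s in 10011011111011

10


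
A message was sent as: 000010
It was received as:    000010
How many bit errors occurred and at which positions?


XOR: 000000

0 errors (received matches sent)


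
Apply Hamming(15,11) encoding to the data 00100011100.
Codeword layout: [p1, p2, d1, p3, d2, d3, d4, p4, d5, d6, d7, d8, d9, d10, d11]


Parity bits: p1=0, p2=0, p3=1, p4=1

000101010011100


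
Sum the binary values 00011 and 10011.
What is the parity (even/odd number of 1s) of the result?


00011 = 3
10011 = 19
Sum = 22 = 10110
1s count = 3

odd parity (3 ones in 10110)


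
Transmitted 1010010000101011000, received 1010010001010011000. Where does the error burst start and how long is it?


XOR: 0000000001111000000

Burst at position 9, length 4


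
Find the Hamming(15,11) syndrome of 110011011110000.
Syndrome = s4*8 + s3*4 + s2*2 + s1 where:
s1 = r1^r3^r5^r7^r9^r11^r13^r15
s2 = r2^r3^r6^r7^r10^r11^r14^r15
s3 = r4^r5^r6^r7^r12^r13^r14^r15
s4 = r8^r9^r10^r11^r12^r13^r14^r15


s1=0, s2=0, s3=0, s4=0

Syndrome = 0 (no error)


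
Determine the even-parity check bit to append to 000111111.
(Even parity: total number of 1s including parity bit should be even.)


Number of 1s in data: 6
Parity bit: 0

0


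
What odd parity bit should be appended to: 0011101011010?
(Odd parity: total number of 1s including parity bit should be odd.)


Number of 1s in data: 7
Parity bit: 0

0


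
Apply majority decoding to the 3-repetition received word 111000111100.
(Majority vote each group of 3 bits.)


Groups: 111, 000, 111, 100
Majority votes: 1010

1010


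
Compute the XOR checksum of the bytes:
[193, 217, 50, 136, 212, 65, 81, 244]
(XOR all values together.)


XOR chain: 193 ^ 217 ^ 50 ^ 136 ^ 212 ^ 65 ^ 81 ^ 244 = 146

146


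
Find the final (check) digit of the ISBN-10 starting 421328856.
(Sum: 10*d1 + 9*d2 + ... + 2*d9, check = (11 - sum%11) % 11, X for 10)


Weighted sum: 198
198 mod 11 = 0

Check digit: 0


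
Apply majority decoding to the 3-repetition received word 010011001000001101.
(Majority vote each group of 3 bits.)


Groups: 010, 011, 001, 000, 001, 101
Majority votes: 010001

010001


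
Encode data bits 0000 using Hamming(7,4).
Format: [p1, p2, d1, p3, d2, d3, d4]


Parity bits: p1=0, p2=0, p3=0

0000000


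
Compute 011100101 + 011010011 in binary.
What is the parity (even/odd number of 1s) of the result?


011100101 = 229
011010011 = 211
Sum = 440 = 110111000
1s count = 5

odd parity (5 ones in 110111000)


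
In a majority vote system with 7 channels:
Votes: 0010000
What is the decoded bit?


Ones: 1 out of 7
Threshold: 4

0 (1/7 voted 1)


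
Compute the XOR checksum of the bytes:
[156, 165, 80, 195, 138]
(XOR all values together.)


XOR chain: 156 ^ 165 ^ 80 ^ 195 ^ 138 = 32

32
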